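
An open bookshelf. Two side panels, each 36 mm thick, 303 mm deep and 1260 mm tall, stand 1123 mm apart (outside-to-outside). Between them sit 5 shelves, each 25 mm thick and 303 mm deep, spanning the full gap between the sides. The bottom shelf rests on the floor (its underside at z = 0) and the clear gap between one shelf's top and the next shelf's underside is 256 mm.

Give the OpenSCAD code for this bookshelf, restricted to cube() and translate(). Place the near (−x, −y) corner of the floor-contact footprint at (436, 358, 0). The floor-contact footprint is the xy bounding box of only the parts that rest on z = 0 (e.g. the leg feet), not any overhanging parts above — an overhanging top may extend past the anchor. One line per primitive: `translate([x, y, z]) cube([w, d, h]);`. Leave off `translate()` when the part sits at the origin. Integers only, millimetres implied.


translate([436, 358, 0]) cube([36, 303, 1260]);
translate([1523, 358, 0]) cube([36, 303, 1260]);
translate([472, 358, 0]) cube([1051, 303, 25]);
translate([472, 358, 281]) cube([1051, 303, 25]);
translate([472, 358, 562]) cube([1051, 303, 25]);
translate([472, 358, 843]) cube([1051, 303, 25]);
translate([472, 358, 1124]) cube([1051, 303, 25]);


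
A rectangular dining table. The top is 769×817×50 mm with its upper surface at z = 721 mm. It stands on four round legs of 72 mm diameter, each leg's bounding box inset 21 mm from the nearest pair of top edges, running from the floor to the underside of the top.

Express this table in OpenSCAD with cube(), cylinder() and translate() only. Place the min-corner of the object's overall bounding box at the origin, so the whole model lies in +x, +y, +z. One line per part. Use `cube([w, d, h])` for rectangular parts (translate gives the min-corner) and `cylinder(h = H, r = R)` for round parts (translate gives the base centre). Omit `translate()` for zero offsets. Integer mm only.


// leg_h = 721 - 50 = 671
translate([0, 0, 671]) cube([769, 817, 50]);
translate([57, 57, 0]) cylinder(h = 671, r = 36);
translate([712, 57, 0]) cylinder(h = 671, r = 36);
translate([57, 760, 0]) cylinder(h = 671, r = 36);
translate([712, 760, 0]) cylinder(h = 671, r = 36);


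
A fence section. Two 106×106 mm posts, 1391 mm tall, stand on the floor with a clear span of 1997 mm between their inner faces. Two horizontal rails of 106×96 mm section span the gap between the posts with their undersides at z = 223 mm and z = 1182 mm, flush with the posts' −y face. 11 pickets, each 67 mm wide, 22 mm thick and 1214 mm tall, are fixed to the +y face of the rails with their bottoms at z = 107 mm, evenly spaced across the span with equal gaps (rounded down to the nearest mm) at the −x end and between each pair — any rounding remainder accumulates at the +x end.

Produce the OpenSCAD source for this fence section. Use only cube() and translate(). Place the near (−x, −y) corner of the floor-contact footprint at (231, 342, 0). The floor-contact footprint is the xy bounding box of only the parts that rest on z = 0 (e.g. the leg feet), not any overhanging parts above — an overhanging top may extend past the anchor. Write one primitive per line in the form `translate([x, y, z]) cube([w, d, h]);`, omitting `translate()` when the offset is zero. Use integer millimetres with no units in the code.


translate([231, 342, 0]) cube([106, 106, 1391]);
translate([2334, 342, 0]) cube([106, 106, 1391]);
translate([337, 342, 223]) cube([1997, 106, 96]);
translate([337, 342, 1182]) cube([1997, 106, 96]);
translate([442, 448, 107]) cube([67, 22, 1214]);
translate([614, 448, 107]) cube([67, 22, 1214]);
translate([786, 448, 107]) cube([67, 22, 1214]);
translate([958, 448, 107]) cube([67, 22, 1214]);
translate([1130, 448, 107]) cube([67, 22, 1214]);
translate([1302, 448, 107]) cube([67, 22, 1214]);
translate([1474, 448, 107]) cube([67, 22, 1214]);
translate([1646, 448, 107]) cube([67, 22, 1214]);
translate([1818, 448, 107]) cube([67, 22, 1214]);
translate([1990, 448, 107]) cube([67, 22, 1214]);
translate([2162, 448, 107]) cube([67, 22, 1214]);


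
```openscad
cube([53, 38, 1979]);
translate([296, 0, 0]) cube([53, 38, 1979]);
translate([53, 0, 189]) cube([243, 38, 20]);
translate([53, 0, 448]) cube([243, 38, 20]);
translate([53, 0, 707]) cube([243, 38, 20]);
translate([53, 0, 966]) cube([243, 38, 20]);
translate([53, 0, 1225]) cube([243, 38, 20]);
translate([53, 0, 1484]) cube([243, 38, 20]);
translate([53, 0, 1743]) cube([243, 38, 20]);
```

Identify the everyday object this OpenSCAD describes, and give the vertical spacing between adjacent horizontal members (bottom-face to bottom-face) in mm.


A ladder. The rung spacing is 259 mm.

Two tall 53×38 posts with 7 short bars between them — a ladder. Adjacent rungs sit at z = 189 and z = 448, so the spacing is 448 − 189 = 259 mm.


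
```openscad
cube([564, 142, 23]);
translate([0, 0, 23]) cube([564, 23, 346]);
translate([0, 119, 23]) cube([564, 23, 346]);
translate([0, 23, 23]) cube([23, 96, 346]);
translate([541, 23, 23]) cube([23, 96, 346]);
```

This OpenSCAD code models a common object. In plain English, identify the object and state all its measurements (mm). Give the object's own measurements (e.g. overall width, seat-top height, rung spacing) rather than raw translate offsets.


An open-topped rectangular box: outside dimensions 564×142×369 mm, with a uniform wall and base thickness of 23 mm. The base is a full 564×142 slab on the floor; four walls sit on top of the base. The front and back walls (the −y and +y sides) span the full width; the two side walls fit between them.


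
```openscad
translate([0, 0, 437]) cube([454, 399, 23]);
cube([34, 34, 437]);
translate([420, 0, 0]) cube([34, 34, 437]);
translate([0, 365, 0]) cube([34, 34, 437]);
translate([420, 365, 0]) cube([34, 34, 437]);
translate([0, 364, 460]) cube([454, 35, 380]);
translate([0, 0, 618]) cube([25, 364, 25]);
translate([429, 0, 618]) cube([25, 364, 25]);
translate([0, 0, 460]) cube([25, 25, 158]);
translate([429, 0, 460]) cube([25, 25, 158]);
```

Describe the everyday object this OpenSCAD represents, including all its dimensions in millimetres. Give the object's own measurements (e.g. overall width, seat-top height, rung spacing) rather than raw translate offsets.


A chair. The seat is a 454×399×23 mm slab with its top at z = 460 mm, on four 34×34 mm corner legs (flush with the seat edges, standing on z = 0). A flat backrest 35 mm thick, 380 mm tall, spans the full seat width and rises from the seat top along its +y edge, rear face flush with the rear of the seat. Two armrests of 25×25 mm section run along each side from the seat's front edge to the front of the backrest, top faces 183 mm above the seat top and outer faces flush with the seat's x-edges; a 25×25 mm post under the front of each armrest stands on the seat at the front corner.


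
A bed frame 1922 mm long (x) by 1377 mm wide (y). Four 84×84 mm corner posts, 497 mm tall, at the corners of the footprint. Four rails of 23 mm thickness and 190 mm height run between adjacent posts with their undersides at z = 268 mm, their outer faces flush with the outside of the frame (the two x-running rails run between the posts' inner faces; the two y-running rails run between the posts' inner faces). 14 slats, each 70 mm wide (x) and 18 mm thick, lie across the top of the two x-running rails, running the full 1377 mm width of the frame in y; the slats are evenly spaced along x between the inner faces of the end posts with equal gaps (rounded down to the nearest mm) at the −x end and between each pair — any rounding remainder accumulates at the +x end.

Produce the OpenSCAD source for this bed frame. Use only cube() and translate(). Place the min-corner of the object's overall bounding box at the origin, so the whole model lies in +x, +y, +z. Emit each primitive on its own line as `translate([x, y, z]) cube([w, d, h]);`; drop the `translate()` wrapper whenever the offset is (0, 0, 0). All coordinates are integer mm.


cube([84, 84, 497]);
translate([0, 1293, 0]) cube([84, 84, 497]);
translate([1838, 0, 0]) cube([84, 84, 497]);
translate([1838, 1293, 0]) cube([84, 84, 497]);
translate([84, 0, 268]) cube([1754, 23, 190]);
translate([84, 1354, 268]) cube([1754, 23, 190]);
translate([0, 84, 268]) cube([23, 1209, 190]);
translate([1899, 84, 268]) cube([23, 1209, 190]);
translate([135, 0, 458]) cube([70, 1377, 18]);
translate([256, 0, 458]) cube([70, 1377, 18]);
translate([377, 0, 458]) cube([70, 1377, 18]);
translate([498, 0, 458]) cube([70, 1377, 18]);
translate([619, 0, 458]) cube([70, 1377, 18]);
translate([740, 0, 458]) cube([70, 1377, 18]);
translate([861, 0, 458]) cube([70, 1377, 18]);
translate([982, 0, 458]) cube([70, 1377, 18]);
translate([1103, 0, 458]) cube([70, 1377, 18]);
translate([1224, 0, 458]) cube([70, 1377, 18]);
translate([1345, 0, 458]) cube([70, 1377, 18]);
translate([1466, 0, 458]) cube([70, 1377, 18]);
translate([1587, 0, 458]) cube([70, 1377, 18]);
translate([1708, 0, 458]) cube([70, 1377, 18]);


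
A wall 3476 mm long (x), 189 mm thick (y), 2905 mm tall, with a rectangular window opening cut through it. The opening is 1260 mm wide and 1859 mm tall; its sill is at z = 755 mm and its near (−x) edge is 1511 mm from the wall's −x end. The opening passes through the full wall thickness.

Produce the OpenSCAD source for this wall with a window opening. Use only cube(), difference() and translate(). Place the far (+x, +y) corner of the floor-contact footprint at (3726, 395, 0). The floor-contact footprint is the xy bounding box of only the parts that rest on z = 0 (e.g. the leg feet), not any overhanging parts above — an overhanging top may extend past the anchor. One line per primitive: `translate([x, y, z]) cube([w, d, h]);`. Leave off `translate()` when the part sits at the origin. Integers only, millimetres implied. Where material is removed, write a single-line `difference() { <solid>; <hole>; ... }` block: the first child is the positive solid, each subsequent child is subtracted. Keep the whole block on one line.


difference() { translate([250, 206, 0]) cube([3476, 189, 2905]); translate([1761, 206, 755]) cube([1260, 189, 1859]); }


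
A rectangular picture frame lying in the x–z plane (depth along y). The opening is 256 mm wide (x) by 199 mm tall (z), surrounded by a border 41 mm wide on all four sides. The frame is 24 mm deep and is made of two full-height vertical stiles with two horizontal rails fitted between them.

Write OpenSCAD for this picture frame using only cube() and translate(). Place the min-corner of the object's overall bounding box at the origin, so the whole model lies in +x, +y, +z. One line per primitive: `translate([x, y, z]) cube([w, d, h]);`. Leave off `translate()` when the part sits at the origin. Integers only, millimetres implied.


cube([41, 24, 281]);
translate([297, 0, 0]) cube([41, 24, 281]);
translate([41, 0, 0]) cube([256, 24, 41]);
translate([41, 0, 240]) cube([256, 24, 41]);


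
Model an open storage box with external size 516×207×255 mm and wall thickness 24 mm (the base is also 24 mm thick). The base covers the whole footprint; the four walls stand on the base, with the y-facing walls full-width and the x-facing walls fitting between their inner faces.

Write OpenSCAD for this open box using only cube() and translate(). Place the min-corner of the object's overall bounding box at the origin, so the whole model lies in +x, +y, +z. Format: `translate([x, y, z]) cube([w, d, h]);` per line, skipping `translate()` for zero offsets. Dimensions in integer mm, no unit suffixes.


cube([516, 207, 24]);
translate([0, 0, 24]) cube([516, 24, 231]);
translate([0, 183, 24]) cube([516, 24, 231]);
translate([0, 24, 24]) cube([24, 159, 231]);
translate([492, 24, 24]) cube([24, 159, 231]);


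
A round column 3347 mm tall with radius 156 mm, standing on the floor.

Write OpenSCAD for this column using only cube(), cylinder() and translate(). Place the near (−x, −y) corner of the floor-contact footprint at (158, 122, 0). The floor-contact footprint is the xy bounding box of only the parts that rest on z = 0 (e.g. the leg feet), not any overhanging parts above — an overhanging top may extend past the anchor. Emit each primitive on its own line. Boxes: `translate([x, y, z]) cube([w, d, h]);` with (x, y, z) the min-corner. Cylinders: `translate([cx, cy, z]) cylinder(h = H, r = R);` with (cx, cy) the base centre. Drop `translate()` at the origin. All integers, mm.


translate([314, 278, 0]) cylinder(h = 3347, r = 156);


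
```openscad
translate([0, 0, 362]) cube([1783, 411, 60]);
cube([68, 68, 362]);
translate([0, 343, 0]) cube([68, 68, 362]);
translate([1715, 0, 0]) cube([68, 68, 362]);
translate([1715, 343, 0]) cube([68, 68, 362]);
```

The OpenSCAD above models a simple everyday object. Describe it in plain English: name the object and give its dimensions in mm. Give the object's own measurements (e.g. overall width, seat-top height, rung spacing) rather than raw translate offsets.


A bench: a 1783×411 mm seat slab, 60 mm thick, top at z = 422 mm, on four 68×68 mm square legs flush with the seat corners and standing on z = 0.


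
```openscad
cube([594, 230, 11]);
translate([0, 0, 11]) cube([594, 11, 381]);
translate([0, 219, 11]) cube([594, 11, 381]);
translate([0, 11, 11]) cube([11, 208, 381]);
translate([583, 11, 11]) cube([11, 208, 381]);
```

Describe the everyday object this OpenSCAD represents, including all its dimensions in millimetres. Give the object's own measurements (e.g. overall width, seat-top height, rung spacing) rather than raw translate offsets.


An open-topped rectangular box: outside dimensions 594×230×392 mm, with a uniform wall and base thickness of 11 mm. The base is a full 594×230 slab on the floor; four walls sit on top of the base. The front and back walls (the −y and +y sides) span the full width; the two side walls fit between them.


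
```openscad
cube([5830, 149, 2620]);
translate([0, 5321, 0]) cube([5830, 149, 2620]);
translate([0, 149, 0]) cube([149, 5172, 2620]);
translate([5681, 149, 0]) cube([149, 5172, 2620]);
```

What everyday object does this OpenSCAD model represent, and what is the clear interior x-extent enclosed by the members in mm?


A house (or room) frame. The interior width is 5532 mm.

Four 2620 mm walls enclosing a rectangle with no floor or roof — a room or house frame. Outside width is 5830 mm and wall thickness is 149 mm, so the interior width is 5830 − 2 × 149 = 5532 mm.


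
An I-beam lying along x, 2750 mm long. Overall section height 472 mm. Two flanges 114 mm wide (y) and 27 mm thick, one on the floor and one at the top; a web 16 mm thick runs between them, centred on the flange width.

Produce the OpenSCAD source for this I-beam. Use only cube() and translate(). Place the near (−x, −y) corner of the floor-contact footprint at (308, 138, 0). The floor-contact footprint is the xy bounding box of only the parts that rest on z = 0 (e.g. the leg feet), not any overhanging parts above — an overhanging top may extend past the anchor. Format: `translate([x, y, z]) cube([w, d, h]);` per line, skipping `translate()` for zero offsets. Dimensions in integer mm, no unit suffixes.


translate([308, 138, 0]) cube([2750, 114, 27]);
translate([308, 187, 27]) cube([2750, 16, 418]);
translate([308, 138, 445]) cube([2750, 114, 27]);


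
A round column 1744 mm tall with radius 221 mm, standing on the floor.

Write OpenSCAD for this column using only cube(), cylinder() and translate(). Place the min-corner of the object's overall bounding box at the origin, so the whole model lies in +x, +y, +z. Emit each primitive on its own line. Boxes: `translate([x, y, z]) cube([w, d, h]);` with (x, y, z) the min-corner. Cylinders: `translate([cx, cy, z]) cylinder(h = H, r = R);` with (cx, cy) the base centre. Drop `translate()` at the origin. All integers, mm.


translate([221, 221, 0]) cylinder(h = 1744, r = 221);


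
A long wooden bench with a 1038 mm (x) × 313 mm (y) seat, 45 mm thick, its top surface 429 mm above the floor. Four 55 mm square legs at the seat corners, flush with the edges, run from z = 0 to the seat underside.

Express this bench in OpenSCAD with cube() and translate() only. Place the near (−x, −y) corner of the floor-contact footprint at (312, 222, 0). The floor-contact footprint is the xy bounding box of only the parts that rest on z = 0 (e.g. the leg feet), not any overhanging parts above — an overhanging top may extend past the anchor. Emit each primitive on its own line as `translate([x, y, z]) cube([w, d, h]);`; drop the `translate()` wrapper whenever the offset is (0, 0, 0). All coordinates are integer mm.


translate([312, 222, 384]) cube([1038, 313, 45]);
translate([312, 222, 0]) cube([55, 55, 384]);
translate([312, 480, 0]) cube([55, 55, 384]);
translate([1295, 222, 0]) cube([55, 55, 384]);
translate([1295, 480, 0]) cube([55, 55, 384]);


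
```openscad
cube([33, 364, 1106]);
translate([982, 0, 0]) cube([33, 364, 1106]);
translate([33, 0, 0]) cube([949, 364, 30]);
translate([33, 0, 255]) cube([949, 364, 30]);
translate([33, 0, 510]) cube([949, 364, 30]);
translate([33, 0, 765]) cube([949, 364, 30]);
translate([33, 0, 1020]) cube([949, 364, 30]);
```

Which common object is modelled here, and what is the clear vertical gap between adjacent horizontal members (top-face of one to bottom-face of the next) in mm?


A bookshelf. The clear shelf gap is 225 mm.

Two tall side panels with 5 horizontal boards between them — a bookshelf. The first two shelf undersides are at z = 0 and z = 255; with shelf thickness 30, the clear gap is 255 − 0 − 30 = 225 mm.


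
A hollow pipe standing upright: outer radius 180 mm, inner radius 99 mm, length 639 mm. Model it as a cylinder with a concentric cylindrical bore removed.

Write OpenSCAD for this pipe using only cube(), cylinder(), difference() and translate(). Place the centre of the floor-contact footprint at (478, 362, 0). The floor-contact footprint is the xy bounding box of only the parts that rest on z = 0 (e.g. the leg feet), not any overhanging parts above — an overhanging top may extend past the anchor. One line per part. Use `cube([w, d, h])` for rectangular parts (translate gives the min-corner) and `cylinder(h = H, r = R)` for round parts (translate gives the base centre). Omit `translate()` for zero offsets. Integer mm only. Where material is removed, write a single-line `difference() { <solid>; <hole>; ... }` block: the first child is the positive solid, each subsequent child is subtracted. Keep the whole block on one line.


difference() { translate([478, 362, 0]) cylinder(h = 639, r = 180); translate([478, 362, 0]) cylinder(h = 639, r = 99); }


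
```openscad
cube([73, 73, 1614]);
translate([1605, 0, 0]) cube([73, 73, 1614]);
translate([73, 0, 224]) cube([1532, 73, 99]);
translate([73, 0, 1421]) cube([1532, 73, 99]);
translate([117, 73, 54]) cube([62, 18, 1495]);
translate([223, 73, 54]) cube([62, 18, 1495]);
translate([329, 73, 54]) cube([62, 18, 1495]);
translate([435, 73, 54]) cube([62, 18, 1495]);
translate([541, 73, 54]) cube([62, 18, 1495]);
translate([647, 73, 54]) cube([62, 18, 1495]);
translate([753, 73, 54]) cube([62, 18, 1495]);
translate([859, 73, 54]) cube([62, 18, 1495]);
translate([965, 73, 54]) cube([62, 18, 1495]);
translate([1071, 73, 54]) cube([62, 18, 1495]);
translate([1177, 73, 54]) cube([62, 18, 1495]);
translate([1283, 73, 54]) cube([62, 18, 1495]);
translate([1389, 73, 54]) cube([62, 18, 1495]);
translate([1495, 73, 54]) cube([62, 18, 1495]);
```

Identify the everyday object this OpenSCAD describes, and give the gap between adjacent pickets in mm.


A fence section. The picket gap is 44 mm.

Two posts, two rails, 14 pickets — a fence section. Span 1532 mm holds 14 pickets of 62 mm with 15 equal gaps: ⌊(1532 − 14·62) / 15⌋ = 44 mm.


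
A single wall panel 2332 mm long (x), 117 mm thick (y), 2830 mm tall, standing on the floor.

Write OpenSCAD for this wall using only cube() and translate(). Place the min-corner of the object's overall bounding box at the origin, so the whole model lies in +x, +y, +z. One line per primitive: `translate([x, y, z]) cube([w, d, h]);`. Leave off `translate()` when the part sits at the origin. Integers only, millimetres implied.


cube([2332, 117, 2830]);


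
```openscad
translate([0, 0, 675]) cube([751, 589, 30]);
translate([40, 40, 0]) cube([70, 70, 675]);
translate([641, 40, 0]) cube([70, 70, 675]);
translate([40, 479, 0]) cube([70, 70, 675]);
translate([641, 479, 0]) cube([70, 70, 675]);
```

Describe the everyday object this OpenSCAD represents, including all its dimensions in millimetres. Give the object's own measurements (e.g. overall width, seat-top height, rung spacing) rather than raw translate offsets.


A table: top 751 mm (x) × 589 mm (y), 30 mm thick, upper face at z = 705 mm, on four 70×70 mm square legs, each inset 40 mm from the nearest pair of top edges from z = 0 to the bottom of the top.


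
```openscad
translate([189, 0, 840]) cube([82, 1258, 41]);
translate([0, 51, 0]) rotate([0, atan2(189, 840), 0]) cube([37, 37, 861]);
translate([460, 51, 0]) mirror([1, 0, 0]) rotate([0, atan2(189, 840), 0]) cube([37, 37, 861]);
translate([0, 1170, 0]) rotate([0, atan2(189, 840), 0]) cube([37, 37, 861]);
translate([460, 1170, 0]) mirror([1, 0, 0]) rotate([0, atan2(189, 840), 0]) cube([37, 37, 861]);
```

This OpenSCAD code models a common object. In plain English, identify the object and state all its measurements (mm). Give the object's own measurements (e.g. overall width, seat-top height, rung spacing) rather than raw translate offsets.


A sawhorse. A 82×1258×41 mm beam (x, y, z) sits on two A-frame leg pairs. Each pair is two raked legs of 37×37 mm section (37 mm along y) splaying symmetrically in x. Each leg rises 840 mm vertically over 189 mm of horizontal reach and is 861 mm long along its own axis. Every leg's outer bottom edge rests on the floor and its outer top edge meets a bottom edge of the beam — the left legs (tilting toward +x) meet the beam's −x bottom edge, the right legs (their mirror images, tilting toward −x) meet its +x bottom edge — so the leg tops tuck under the beam, the beam's underside is 840 mm above the floor, and the feet are 460 mm apart outside-to-outside with the beam centred between them. The two leg pairs are set in 51 mm from either end of the beam.


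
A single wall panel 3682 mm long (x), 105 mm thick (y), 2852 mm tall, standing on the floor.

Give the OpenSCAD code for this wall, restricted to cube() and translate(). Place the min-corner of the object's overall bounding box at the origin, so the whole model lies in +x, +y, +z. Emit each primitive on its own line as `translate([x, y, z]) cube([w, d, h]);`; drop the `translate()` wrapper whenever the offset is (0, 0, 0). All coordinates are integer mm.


cube([3682, 105, 2852]);


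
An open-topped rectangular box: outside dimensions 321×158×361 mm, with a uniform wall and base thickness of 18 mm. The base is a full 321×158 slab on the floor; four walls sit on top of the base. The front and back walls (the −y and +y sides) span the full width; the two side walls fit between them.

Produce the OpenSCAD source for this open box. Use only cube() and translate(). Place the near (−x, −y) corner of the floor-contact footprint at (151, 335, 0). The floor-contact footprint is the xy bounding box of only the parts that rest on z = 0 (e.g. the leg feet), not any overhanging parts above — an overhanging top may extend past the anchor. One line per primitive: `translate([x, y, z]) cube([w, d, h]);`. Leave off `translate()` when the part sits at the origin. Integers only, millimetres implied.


translate([151, 335, 0]) cube([321, 158, 18]);
translate([151, 335, 18]) cube([321, 18, 343]);
translate([151, 475, 18]) cube([321, 18, 343]);
translate([151, 353, 18]) cube([18, 122, 343]);
translate([454, 353, 18]) cube([18, 122, 343]);


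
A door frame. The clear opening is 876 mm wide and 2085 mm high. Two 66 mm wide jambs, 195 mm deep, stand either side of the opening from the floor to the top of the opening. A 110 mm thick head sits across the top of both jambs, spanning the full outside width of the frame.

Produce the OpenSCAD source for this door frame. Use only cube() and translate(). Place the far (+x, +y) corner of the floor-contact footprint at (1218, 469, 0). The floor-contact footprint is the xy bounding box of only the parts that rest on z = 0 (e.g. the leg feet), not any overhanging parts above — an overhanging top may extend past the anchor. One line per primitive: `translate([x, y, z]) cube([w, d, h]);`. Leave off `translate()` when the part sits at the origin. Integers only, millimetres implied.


translate([210, 274, 0]) cube([66, 195, 2085]);
translate([1152, 274, 0]) cube([66, 195, 2085]);
translate([210, 274, 2085]) cube([1008, 195, 110]);


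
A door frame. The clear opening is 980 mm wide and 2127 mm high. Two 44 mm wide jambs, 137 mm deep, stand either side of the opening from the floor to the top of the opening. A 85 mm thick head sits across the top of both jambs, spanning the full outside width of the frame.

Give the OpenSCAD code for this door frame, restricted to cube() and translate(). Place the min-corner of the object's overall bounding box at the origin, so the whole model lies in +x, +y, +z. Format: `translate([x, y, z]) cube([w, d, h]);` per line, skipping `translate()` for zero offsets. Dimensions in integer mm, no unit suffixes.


cube([44, 137, 2127]);
translate([1024, 0, 0]) cube([44, 137, 2127]);
translate([0, 0, 2127]) cube([1068, 137, 85]);


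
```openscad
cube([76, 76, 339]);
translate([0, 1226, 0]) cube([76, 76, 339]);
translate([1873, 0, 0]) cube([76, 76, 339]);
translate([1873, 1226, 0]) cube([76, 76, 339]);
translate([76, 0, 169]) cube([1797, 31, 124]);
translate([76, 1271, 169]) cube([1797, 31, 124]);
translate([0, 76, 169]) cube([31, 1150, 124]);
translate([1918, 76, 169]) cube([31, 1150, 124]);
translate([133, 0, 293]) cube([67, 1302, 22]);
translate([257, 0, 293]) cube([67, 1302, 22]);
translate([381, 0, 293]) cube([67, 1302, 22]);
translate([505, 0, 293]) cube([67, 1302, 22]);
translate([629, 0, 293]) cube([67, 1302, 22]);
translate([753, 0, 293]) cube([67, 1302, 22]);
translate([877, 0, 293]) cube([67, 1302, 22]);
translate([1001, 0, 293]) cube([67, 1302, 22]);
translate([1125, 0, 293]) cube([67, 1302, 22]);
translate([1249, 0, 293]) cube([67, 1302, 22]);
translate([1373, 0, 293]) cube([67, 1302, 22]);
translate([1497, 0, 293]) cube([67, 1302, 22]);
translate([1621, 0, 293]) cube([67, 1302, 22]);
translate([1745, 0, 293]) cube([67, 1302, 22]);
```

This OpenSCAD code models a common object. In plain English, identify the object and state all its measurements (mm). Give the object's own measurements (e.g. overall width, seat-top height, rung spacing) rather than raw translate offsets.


A bed frame 1949 mm long (x) by 1302 mm wide (y). Four 76×76 mm corner posts, 339 mm tall, at the corners of the footprint. Four rails of 31 mm thickness and 124 mm height run between adjacent posts with their undersides at z = 169 mm, their outer faces flush with the outside of the frame (the two x-running rails run between the posts' inner faces; the two y-running rails run between the posts' inner faces). 14 slats, each 67 mm wide (x) and 22 mm thick, lie across the top of the two x-running rails, running the full 1302 mm width of the frame in y; along x they sit between the end posts with a 57 mm gap after the −x posts and between neighbouring slats, leaving 61 mm before the +x posts.


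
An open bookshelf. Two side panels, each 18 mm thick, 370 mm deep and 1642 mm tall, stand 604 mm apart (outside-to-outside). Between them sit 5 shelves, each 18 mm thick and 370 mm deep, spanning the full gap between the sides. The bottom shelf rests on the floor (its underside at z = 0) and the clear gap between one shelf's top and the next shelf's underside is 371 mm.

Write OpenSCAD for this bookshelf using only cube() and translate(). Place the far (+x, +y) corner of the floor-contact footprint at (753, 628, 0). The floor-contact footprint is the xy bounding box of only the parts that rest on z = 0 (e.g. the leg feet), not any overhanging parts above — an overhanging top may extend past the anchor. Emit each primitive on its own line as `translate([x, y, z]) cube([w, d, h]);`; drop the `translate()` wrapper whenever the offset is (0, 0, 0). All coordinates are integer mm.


translate([149, 258, 0]) cube([18, 370, 1642]);
translate([735, 258, 0]) cube([18, 370, 1642]);
translate([167, 258, 0]) cube([568, 370, 18]);
translate([167, 258, 389]) cube([568, 370, 18]);
translate([167, 258, 778]) cube([568, 370, 18]);
translate([167, 258, 1167]) cube([568, 370, 18]);
translate([167, 258, 1556]) cube([568, 370, 18]);


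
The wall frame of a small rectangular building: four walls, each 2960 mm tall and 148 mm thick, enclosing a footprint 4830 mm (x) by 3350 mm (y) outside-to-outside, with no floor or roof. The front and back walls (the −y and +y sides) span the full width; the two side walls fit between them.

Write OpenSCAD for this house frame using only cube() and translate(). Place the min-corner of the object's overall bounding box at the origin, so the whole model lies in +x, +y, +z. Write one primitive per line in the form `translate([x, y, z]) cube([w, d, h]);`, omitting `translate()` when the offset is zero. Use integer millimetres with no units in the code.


cube([4830, 148, 2960]);
translate([0, 3202, 0]) cube([4830, 148, 2960]);
translate([0, 148, 0]) cube([148, 3054, 2960]);
translate([4682, 148, 0]) cube([148, 3054, 2960]);


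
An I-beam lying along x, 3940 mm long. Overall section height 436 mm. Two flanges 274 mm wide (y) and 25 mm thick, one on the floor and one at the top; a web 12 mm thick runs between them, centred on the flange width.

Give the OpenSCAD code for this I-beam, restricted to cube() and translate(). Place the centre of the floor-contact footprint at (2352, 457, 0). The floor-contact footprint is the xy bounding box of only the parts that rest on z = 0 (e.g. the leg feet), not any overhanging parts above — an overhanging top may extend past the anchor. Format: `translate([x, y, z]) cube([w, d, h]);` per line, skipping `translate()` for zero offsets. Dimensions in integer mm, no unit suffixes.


translate([382, 320, 0]) cube([3940, 274, 25]);
translate([382, 451, 25]) cube([3940, 12, 386]);
translate([382, 320, 411]) cube([3940, 274, 25]);


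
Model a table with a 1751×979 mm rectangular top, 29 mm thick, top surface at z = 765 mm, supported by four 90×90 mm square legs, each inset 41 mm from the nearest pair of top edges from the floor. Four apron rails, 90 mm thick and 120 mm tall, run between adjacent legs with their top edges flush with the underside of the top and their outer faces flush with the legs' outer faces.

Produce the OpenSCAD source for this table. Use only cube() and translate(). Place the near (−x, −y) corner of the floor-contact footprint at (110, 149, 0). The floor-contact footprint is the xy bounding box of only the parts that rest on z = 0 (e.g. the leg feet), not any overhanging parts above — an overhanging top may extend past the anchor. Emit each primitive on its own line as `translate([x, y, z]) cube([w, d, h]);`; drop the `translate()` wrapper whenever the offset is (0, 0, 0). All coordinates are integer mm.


translate([69, 108, 736]) cube([1751, 979, 29]);
translate([110, 149, 0]) cube([90, 90, 736]);
translate([1689, 149, 0]) cube([90, 90, 736]);
translate([110, 956, 0]) cube([90, 90, 736]);
translate([1689, 956, 0]) cube([90, 90, 736]);
translate([200, 149, 616]) cube([1489, 90, 120]);
translate([200, 956, 616]) cube([1489, 90, 120]);
translate([110, 239, 616]) cube([90, 717, 120]);
translate([1689, 239, 616]) cube([90, 717, 120]);


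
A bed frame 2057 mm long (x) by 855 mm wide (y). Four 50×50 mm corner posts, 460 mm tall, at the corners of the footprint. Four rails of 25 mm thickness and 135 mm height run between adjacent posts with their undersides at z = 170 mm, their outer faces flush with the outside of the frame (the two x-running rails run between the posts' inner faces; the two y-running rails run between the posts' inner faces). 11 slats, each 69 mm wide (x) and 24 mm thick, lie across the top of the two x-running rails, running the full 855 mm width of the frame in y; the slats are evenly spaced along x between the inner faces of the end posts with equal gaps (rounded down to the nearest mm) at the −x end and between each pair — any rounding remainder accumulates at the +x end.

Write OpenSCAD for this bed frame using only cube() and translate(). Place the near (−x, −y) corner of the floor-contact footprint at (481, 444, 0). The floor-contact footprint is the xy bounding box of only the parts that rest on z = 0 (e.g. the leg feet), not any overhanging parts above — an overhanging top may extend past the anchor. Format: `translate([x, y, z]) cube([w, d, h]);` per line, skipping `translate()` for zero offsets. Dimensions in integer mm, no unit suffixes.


translate([481, 444, 0]) cube([50, 50, 460]);
translate([481, 1249, 0]) cube([50, 50, 460]);
translate([2488, 444, 0]) cube([50, 50, 460]);
translate([2488, 1249, 0]) cube([50, 50, 460]);
translate([531, 444, 170]) cube([1957, 25, 135]);
translate([531, 1274, 170]) cube([1957, 25, 135]);
translate([481, 494, 170]) cube([25, 755, 135]);
translate([2513, 494, 170]) cube([25, 755, 135]);
translate([630, 444, 305]) cube([69, 855, 24]);
translate([798, 444, 305]) cube([69, 855, 24]);
translate([966, 444, 305]) cube([69, 855, 24]);
translate([1134, 444, 305]) cube([69, 855, 24]);
translate([1302, 444, 305]) cube([69, 855, 24]);
translate([1470, 444, 305]) cube([69, 855, 24]);
translate([1638, 444, 305]) cube([69, 855, 24]);
translate([1806, 444, 305]) cube([69, 855, 24]);
translate([1974, 444, 305]) cube([69, 855, 24]);
translate([2142, 444, 305]) cube([69, 855, 24]);
translate([2310, 444, 305]) cube([69, 855, 24]);


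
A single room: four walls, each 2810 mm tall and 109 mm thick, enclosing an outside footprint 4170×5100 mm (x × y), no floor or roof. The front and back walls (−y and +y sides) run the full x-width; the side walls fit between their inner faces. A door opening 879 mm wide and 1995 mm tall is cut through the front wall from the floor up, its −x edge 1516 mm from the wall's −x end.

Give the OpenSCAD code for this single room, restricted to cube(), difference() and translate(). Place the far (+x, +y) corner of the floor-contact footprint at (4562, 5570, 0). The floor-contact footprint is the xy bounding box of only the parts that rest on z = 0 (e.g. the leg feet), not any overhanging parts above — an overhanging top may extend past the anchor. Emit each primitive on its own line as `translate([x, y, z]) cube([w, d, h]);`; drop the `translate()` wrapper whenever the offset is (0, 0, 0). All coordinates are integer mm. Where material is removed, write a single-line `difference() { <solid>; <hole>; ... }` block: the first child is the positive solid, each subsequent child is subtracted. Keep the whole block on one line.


difference() { translate([392, 470, 0]) cube([4170, 109, 2810]); translate([1908, 470, 0]) cube([879, 109, 1995]); }
translate([392, 5461, 0]) cube([4170, 109, 2810]);
translate([392, 579, 0]) cube([109, 4882, 2810]);
translate([4453, 579, 0]) cube([109, 4882, 2810]);


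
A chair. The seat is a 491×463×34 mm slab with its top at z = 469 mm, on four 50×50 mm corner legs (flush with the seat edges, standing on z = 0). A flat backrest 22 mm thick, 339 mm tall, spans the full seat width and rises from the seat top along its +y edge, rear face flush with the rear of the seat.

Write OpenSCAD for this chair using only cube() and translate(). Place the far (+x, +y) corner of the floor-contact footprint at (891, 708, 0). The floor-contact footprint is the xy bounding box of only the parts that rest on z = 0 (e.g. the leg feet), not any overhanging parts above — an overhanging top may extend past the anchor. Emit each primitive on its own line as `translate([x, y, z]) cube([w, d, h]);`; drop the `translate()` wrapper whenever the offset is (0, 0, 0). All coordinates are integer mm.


translate([400, 245, 435]) cube([491, 463, 34]);
translate([400, 245, 0]) cube([50, 50, 435]);
translate([841, 245, 0]) cube([50, 50, 435]);
translate([400, 658, 0]) cube([50, 50, 435]);
translate([841, 658, 0]) cube([50, 50, 435]);
translate([400, 686, 469]) cube([491, 22, 339]);


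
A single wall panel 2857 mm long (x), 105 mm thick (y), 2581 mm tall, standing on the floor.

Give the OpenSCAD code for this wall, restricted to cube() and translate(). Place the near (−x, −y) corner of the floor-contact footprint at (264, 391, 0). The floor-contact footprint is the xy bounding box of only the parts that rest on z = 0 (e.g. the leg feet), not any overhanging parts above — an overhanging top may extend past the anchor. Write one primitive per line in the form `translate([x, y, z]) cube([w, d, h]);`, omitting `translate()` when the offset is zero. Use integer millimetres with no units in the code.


translate([264, 391, 0]) cube([2857, 105, 2581]);


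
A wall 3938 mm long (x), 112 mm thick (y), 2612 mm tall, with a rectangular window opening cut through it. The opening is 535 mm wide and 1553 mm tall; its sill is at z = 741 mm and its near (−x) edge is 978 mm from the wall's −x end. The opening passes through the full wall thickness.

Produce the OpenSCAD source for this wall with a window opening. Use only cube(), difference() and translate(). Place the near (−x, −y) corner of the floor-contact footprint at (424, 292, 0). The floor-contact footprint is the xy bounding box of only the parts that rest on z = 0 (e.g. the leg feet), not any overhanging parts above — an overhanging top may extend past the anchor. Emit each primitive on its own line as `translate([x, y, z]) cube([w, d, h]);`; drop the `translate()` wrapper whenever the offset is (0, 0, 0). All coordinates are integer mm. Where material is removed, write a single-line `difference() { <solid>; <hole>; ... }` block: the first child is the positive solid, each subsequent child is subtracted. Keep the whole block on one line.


difference() { translate([424, 292, 0]) cube([3938, 112, 2612]); translate([1402, 292, 741]) cube([535, 112, 1553]); }


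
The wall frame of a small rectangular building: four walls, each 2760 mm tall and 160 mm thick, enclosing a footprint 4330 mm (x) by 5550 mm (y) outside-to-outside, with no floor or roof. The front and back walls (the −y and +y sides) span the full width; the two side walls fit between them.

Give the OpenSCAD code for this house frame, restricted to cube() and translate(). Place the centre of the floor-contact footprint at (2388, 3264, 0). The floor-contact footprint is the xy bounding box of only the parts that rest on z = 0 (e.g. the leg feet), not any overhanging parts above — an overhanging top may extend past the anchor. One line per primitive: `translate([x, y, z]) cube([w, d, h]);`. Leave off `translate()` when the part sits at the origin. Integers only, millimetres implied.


translate([223, 489, 0]) cube([4330, 160, 2760]);
translate([223, 5879, 0]) cube([4330, 160, 2760]);
translate([223, 649, 0]) cube([160, 5230, 2760]);
translate([4393, 649, 0]) cube([160, 5230, 2760]);


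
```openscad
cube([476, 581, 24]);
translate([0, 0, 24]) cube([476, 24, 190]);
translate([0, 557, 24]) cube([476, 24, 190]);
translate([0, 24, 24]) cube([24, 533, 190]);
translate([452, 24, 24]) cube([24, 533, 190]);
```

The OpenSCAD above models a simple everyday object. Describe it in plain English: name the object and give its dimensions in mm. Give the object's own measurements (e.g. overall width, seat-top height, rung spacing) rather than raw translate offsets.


An open-topped rectangular box: outside dimensions 476×581×214 mm, with a uniform wall and base thickness of 24 mm. The base is a full 476×581 slab on the floor; four walls sit on top of the base. The front and back walls (the −y and +y sides) span the full width; the two side walls fit between them.


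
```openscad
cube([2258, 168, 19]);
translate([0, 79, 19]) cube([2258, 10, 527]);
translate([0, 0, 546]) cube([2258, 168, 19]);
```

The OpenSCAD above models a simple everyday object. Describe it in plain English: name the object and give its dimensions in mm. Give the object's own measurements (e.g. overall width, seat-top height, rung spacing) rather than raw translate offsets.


An I-beam lying along x, 2258 mm long. Overall section height 565 mm. Two flanges 168 mm wide (y) and 19 mm thick, one on the floor and one at the top; a web 10 mm thick runs between them, centred on the flange width.
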